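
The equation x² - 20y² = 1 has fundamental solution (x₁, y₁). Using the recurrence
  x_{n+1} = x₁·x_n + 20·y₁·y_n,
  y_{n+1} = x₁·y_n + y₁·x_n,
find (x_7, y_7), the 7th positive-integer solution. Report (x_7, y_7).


Step 1: Find the fundamental solution (x₁, y₁) of x² - 20y² = 1.
  Expand √20 as a continued fraction. a₀ = ⌊√20⌋ = 4; iterate m_{k+1} = d_k·a_k − m_k, d_{k+1} = (20 − m_{k+1}²)/d_k, a_{k+1} = ⌊(a₀ + m_{k+1})/d_{k+1}⌋ (starting m₀ = 0, d₀ = 1), with convergents p_k = a_k·p_{k-1} + p_{k-2}, q_k = a_k·q_{k-1} + q_{k-2} (p₋₁ = 1, q₋₁ = 0):
  k = 0: a₀ = 4; p₀/q₀ = 4/1; p₀² − 20·q₀² = 16 − 20 = -4.
  k = 1: m = 4, d = 4, a = ⌊(4 + 4)/4⌋ = 2; p/q = (2·4 + 1)/(2·1 + 0) = 9/2; p² − 20·q² = 81 − 80 = 1.
  The first convergent with p² − 20·q² = 1 gives the fundamental solution (x₁, y₁) = (9, 2).
Step 2: Apply the recurrence (x_{n+1}, y_{n+1}) = (x₁x_n + 20y₁y_n, x₁y_n + y₁x_n) repeatedly.
  From (x_1, y_1) = (9, 2): x_2 = 9·9 + 20·2·2 = 161; y_2 = 9·2 + 2·9 = 36.
  From (x_2, y_2) = (161, 36): x_3 = 9·161 + 20·2·36 = 2889; y_3 = 9·36 + 2·161 = 646.
  From (x_3, y_3) = (2889, 646): x_4 = 9·2889 + 20·2·646 = 51841; y_4 = 9·646 + 2·2889 = 11592.
  From (x_4, y_4) = (51841, 11592): x_5 = 9·51841 + 20·2·11592 = 930249; y_5 = 9·11592 + 2·51841 = 208010.
  From (x_5, y_5) = (930249, 208010): x_6 = 9·930249 + 20·2·208010 = 16692641; y_6 = 9·208010 + 2·930249 = 3732588.
  From (x_6, y_6) = (16692641, 3732588): x_7 = 9·16692641 + 20·2·3732588 = 299537289; y_7 = 9·3732588 + 2·16692641 = 66978574.
Step 3: Verify x_7² - 20·y_7² = 89722587501469521 - 89722587501469520 = 1 (should be 1). ✓

(x_1, y_1) = (9, 2); (x_7, y_7) = (299537289, 66978574).


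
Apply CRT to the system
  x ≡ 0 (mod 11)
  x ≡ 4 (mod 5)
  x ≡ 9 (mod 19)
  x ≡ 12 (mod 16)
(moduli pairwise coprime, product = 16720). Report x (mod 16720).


Product of moduli M = 11 · 5 · 19 · 16 = 16720.
Merge one congruence at a time:
  Start: x ≡ 0 (mod 11).
  Combine with x ≡ 4 (mod 5); new modulus lcm = 55.
    Write x = 0 + 11·t and substitute into x ≡ 4 (mod 5): 11·t ≡ 4 − 0 = 4 (mod 5).
    Reduce coefficients mod 5: 1·t ≡ 4 (mod 5).
    So t ≡ 4 (mod 5).
    Then x = 0 + 11·4 = 44, valid modulo lcm(11, 5) = 55: x ≡ 44 (mod 55).
  Combine with x ≡ 9 (mod 19); new modulus lcm = 1045.
    Write x = 44 + 55·t and substitute into x ≡ 9 (mod 19): 55·t ≡ 9 − 44 = -35 (mod 19).
    Reduce coefficients mod 19: 17·t ≡ 3 (mod 19).
    The inverse of 17 mod 19 is 9 (since 17·9 = 153 = 8·19 + 1), so t ≡ 9·3 = 27 ≡ 8 (mod 19).
    Then x = 44 + 55·8 = 484, valid modulo lcm(55, 19) = 1045: x ≡ 484 (mod 1045).
  Combine with x ≡ 12 (mod 16); new modulus lcm = 16720.
    Write x = 484 + 1045·t and substitute into x ≡ 12 (mod 16): 1045·t ≡ 12 − 484 = -472 (mod 16).
    Reduce coefficients mod 16: 5·t ≡ 8 (mod 16).
    The inverse of 5 mod 16 is 13 (since 5·13 = 65 = 4·16 + 1), so t ≡ 13·8 = 104 ≡ 8 (mod 16).
    Then x = 484 + 1045·8 = 8844, valid modulo lcm(1045, 16) = 16720: x ≡ 8844 (mod 16720).
Verify against each original: 8844 mod 11 = 0, 8844 mod 5 = 4, 8844 mod 19 = 9, 8844 mod 16 = 12.

x ≡ 8844 (mod 16720).


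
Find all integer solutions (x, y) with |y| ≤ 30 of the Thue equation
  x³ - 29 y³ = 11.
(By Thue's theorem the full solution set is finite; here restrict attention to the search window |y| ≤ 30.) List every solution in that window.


The equation is x³ - 29y³ = 11. For fixed y, x³ = 29·y³ + 11, so a solution requires the RHS to be a perfect cube.
Strategy: iterate y from -30 to 30, compute RHS = 29·y³ + 11, and check whether it is a (positive or negative) perfect cube.
Check small values of y:
  y = 0: RHS = 11 is not a perfect cube.
  y = 1: RHS = 40 is not a perfect cube.
  y = -1: RHS = -18 is not a perfect cube.
  y = 2: RHS = 243 is not a perfect cube.
  y = -2: RHS = -221 is not a perfect cube.
  y = 3: RHS = 794 is not a perfect cube.
  y = -3: RHS = -772 is not a perfect cube.
Continuing the search up to |y| = 30 finds no solutions either.
No (x, y) in the scanned range satisfies the equation.

No integer solutions with |y| ≤ 30.


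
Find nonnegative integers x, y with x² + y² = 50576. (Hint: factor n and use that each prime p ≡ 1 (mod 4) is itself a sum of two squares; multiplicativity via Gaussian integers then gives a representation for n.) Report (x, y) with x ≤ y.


Step 1: Factor n = 50576 = 2^4 · 29 · 109.
Step 2: Check the mod-4 condition on each prime factor: 2 = 2 (special); 29 ≡ 1 (mod 4), exponent 1; 109 ≡ 1 (mod 4), exponent 1.
All primes ≡ 3 (mod 4) appear to even exponent (or don't appear), so by the two-squares theorem n IS expressible as a sum of two squares.
Step 3: Build a representation. Group n = k² · m with k = 4 and m = 29 · 109 = 3161 (a product of primes ≡ 1 (mod 4)); a representation of m scales to one of n via (k·x)² + (k·y)² = k²(x² + y²). Each prime p ≡ 1 (mod 4) is itself a sum of two squares; find a² by testing p − a² for a perfect square:
  29: 29 − 1² = 28, 29 − 2² = 25 = 5² ⇒ 29 = 2² + 5².
  109: 109 − 1² = 108, 109 − 2² = 105, 109 − 3² = 100 = 10² ⇒ 109 = 3² + 10².
  Combine using the Brahmagupta–Fibonacci identity (a² + b²)(c² + d²) = (ac − bd)² + (ad + bc)² = (ac + bd)² + (ad − bc)²:
  29 · 109 = 3161: from (2² + 5²)(3² + 10²), take (2·3 − 5·10, 2·10 + 5·3) = (6 − 50, 20 + 15) = (-44, 35); dropping signs (only squares matter) gives (44, 35); check 44² + 35² = 1936 + 1225 = 3161 ✓.
  Scale by k = 4: (4·44, 4·35) = (176, 140).
Step 4: Order so x ≤ y and verify: 140² + 176² = 19600 + 30976 = 50576 = n. ✓

n = 50576 = 140² + 176² (one valid representation with x ≤ y).


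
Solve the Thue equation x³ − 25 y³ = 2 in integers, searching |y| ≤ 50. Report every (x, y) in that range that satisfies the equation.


The equation is x³ - 25y³ = 2. For fixed y, x³ = 25·y³ + 2, so a solution requires the RHS to be a perfect cube.
Strategy: iterate y from -50 to 50, compute RHS = 25·y³ + 2, and check whether it is a (positive or negative) perfect cube.
Check small values of y:
  y = 0: RHS = 2 is not a perfect cube.
  y = 1: RHS = 27 = (3)³ ⇒ x = 3 works.
  y = -1: RHS = -23 is not a perfect cube.
  y = 2: RHS = 202 is not a perfect cube.
  y = -2: RHS = -198 is not a perfect cube.
  y = 3: RHS = 677 is not a perfect cube.
  y = -3: RHS = -673 is not a perfect cube.
Continuing the search up to |y| = 50 finds no further solutions beyond those listed.
Collected solutions: (3, 1).

Solutions (with |y| ≤ 50): (3, 1).


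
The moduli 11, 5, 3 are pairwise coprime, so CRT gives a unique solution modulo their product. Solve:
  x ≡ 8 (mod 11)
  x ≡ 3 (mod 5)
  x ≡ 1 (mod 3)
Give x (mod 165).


Moduli 11, 5, 3 are pairwise coprime; by CRT there is a unique solution modulo M = 11 · 5 · 3 = 165.
Solve pairwise, accumulating the modulus:
  Start with x ≡ 8 (mod 11).
  Combine with x ≡ 3 (mod 5): since gcd(11, 5) = 1, we get a unique residue mod 55.
    Write x = 8 + 11·t and substitute into x ≡ 3 (mod 5): 11·t ≡ 3 − 8 = -5 (mod 5).
    Reduce coefficients mod 5: 1·t ≡ 0 (mod 5).
    So t ≡ 0 (mod 5).
    Then x = 8 + 11·0 = 8, valid modulo lcm(11, 5) = 55: x ≡ 8 (mod 55).
  Combine with x ≡ 1 (mod 3): since gcd(55, 3) = 1, we get a unique residue mod 165.
    Write x = 8 + 55·t and substitute into x ≡ 1 (mod 3): 55·t ≡ 1 − 8 = -7 (mod 3).
    Reduce coefficients mod 3: 1·t ≡ 2 (mod 3).
    So t ≡ 2 (mod 3).
    Then x = 8 + 55·2 = 118, valid modulo lcm(55, 3) = 165: x ≡ 118 (mod 165).
Verify: 118 mod 11 = 8 ✓, 118 mod 5 = 3 ✓, 118 mod 3 = 1 ✓.

x ≡ 118 (mod 165).


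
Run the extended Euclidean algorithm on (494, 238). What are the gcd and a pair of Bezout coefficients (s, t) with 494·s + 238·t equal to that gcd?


Euclidean algorithm on (494, 238) — divide until remainder is 0:
  494 = 2 · 238 + 18
  238 = 13 · 18 + 4
  18 = 4 · 4 + 2
  4 = 2 · 2 + 0
gcd(494, 238) = 2.
Track Bezout coefficients alongside the remainders: start with r₀ = 494 = a·1 + b·0 (s = 1, t = 0) and r₁ = 238 = a·0 + b·1 (s = 0, t = 1); each new remainder r_{k+1} = r_{k-1} − q_k·r_k inherits s_{k+1} = s_{k-1} − q_k·s_k, t_{k+1} = t_{k-1} − q_k·t_k, so r_k = a·s_k + b·t_k at every step:
  q = 2: r = 18, s = 1 − 2·0 = 1, t = 0 − 2·1 = -2  (check: 494·1 + 238·(-2) = 18)
  q = 13: r = 4, s = 0 − 13·1 = -13, t = 1 − 13·(-2) = 27  (check: 494·(-13) + 238·27 = 4)
  q = 4: r = 2, s = 1 − 4·(-13) = 53, t = -2 − 4·27 = -110  (check: 494·53 + 238·(-110) = 2)
The row with r = 2 (the gcd) gives the Bezout coefficients s = 53, t = -110.
Result: 494 · (53) + 238 · (-110) = 2.

gcd(494, 238) = 2; s = 53, t = -110 (check: 494·53 + 238·(-110) = 2).


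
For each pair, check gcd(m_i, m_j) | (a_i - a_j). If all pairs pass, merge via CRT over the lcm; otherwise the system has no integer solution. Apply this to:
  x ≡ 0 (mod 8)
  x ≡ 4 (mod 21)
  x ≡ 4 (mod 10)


Moduli 8, 21, 10 are not pairwise coprime, so CRT works modulo lcm(m_i) when all pairwise compatibility conditions hold.
Pairwise compatibility: gcd(m_i, m_j) must divide a_i - a_j for every pair.
Merge one congruence at a time:
  Start: x ≡ 0 (mod 8).
  Combine with x ≡ 4 (mod 21): gcd(8, 21) = 1; 4 - 0 = 4, which IS divisible by 1, so compatible.
    Write x = 0 + 8·t and substitute into x ≡ 4 (mod 21): 8·t ≡ 4 − 0 = 4 (mod 21).
    The inverse of 8 mod 21 is 8 (since 8·8 = 64 = 3·21 + 1), so t ≡ 8·4 = 32 ≡ 11 (mod 21).
    Then x = 0 + 8·11 = 88, valid modulo lcm(8, 21) = 168: x ≡ 88 (mod 168).
  Combine with x ≡ 4 (mod 10): gcd(168, 10) = 2; 4 - 88 = -84, which IS divisible by 2, so compatible.
    Write x = 88 + 168·t and substitute into x ≡ 4 (mod 10): 168·t ≡ 4 − 88 = -84 (mod 10).
    Divide the congruence (and modulus) by g = 2: 84·t ≡ -42 (mod 5).
    Reduce coefficients mod 5: 4·t ≡ 3 (mod 5).
    The inverse of 4 mod 5 is 4 (since 4·4 = 16 = 3·5 + 1), so t ≡ 4·3 = 12 ≡ 2 (mod 5).
    Then x = 88 + 168·2 = 424, valid modulo lcm(168, 10) = 840: x ≡ 424 (mod 840).
Verify: 424 mod 8 = 0, 424 mod 21 = 4, 424 mod 10 = 4.

x ≡ 424 (mod 840).


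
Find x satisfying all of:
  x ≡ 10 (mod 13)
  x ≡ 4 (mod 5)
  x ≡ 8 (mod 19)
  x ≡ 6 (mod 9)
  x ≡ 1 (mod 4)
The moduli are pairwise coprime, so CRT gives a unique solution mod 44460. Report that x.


Product of moduli M = 13 · 5 · 19 · 9 · 4 = 44460.
Merge one congruence at a time:
  Start: x ≡ 10 (mod 13).
  Combine with x ≡ 4 (mod 5); new modulus lcm = 65.
    Write x = 10 + 13·t and substitute into x ≡ 4 (mod 5): 13·t ≡ 4 − 10 = -6 (mod 5).
    Reduce coefficients mod 5: 3·t ≡ 4 (mod 5).
    The inverse of 3 mod 5 is 2 (since 3·2 = 6 = 1·5 + 1), so t ≡ 2·4 = 8 ≡ 3 (mod 5).
    Then x = 10 + 13·3 = 49, valid modulo lcm(13, 5) = 65: x ≡ 49 (mod 65).
  Combine with x ≡ 8 (mod 19); new modulus lcm = 1235.
    Write x = 49 + 65·t and substitute into x ≡ 8 (mod 19): 65·t ≡ 8 − 49 = -41 (mod 19).
    Reduce coefficients mod 19: 8·t ≡ 16 (mod 19).
    The inverse of 8 mod 19 is 12 (since 8·12 = 96 = 5·19 + 1), so t ≡ 12·16 = 192 ≡ 2 (mod 19).
    Then x = 49 + 65·2 = 179, valid modulo lcm(65, 19) = 1235: x ≡ 179 (mod 1235).
  Combine with x ≡ 6 (mod 9); new modulus lcm = 11115.
    Write x = 179 + 1235·t and substitute into x ≡ 6 (mod 9): 1235·t ≡ 6 − 179 = -173 (mod 9).
    Reduce coefficients mod 9: 2·t ≡ 7 (mod 9).
    The inverse of 2 mod 9 is 5 (since 2·5 = 10 = 1·9 + 1), so t ≡ 5·7 = 35 ≡ 8 (mod 9).
    Then x = 179 + 1235·8 = 10059, valid modulo lcm(1235, 9) = 11115: x ≡ 10059 (mod 11115).
  Combine with x ≡ 1 (mod 4); new modulus lcm = 44460.
    Write x = 10059 + 11115·t and substitute into x ≡ 1 (mod 4): 11115·t ≡ 1 − 10059 = -10058 (mod 4).
    Reduce coefficients mod 4: 3·t ≡ 2 (mod 4).
    The inverse of 3 mod 4 is 3 (since 3·3 = 9 = 2·4 + 1), so t ≡ 3·2 = 6 ≡ 2 (mod 4).
    Then x = 10059 + 11115·2 = 32289, valid modulo lcm(11115, 4) = 44460: x ≡ 32289 (mod 44460).
Verify against each original: 32289 mod 13 = 10, 32289 mod 5 = 4, 32289 mod 19 = 8, 32289 mod 9 = 6, 32289 mod 4 = 1.

x ≡ 32289 (mod 44460).


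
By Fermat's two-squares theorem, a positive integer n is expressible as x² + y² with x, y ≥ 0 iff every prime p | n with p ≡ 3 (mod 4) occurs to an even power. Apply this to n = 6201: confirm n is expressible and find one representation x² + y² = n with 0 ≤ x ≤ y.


Step 1: Factor n = 6201 = 3^2 · 13 · 53.
Step 2: Check the mod-4 condition on each prime factor: 3 ≡ 3 (mod 4), exponent 2 (must be even); 13 ≡ 1 (mod 4), exponent 1; 53 ≡ 1 (mod 4), exponent 1.
All primes ≡ 3 (mod 4) appear to even exponent (or don't appear), so by the two-squares theorem n IS expressible as a sum of two squares.
Step 3: Build a representation. Group n = k² · m with k = 3 and m = 13 · 53 = 689 (a product of primes ≡ 1 (mod 4)); a representation of m scales to one of n via (k·x)² + (k·y)² = k²(x² + y²). Each prime p ≡ 1 (mod 4) is itself a sum of two squares; find a² by testing p − a² for a perfect square:
  13: 13 − 1² = 12, 13 − 2² = 9 = 3² ⇒ 13 = 2² + 3².
  53: 53 − 1² = 52, 53 − 2² = 49 = 7² ⇒ 53 = 2² + 7².
  Combine using the Brahmagupta–Fibonacci identity (a² + b²)(c² + d²) = (ac − bd)² + (ad + bc)² = (ac + bd)² + (ad − bc)²:
  13 · 53 = 689: from (2² + 3²)(2² + 7²), take (2·2 − 3·7, 2·7 + 3·2) = (4 − 21, 14 + 6) = (-17, 20); dropping signs (only squares matter) gives (17, 20); check 17² + 20² = 289 + 400 = 689 ✓.
  Scale by k = 3: (3·17, 3·20) = (51, 60).
Step 4: Order so x ≤ y and verify: 51² + 60² = 2601 + 3600 = 6201 = n. ✓

n = 6201 = 51² + 60² (one valid representation with x ≤ y).


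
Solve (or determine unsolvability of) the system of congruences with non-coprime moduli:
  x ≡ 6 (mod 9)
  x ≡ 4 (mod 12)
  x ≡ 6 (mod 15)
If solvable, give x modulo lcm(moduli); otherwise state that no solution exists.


Moduli 9, 12, 15 are not pairwise coprime, so CRT works modulo lcm(m_i) when all pairwise compatibility conditions hold.
Pairwise compatibility: gcd(m_i, m_j) must divide a_i - a_j for every pair.
Merge one congruence at a time:
  Start: x ≡ 6 (mod 9).
  Combine with x ≡ 4 (mod 12): gcd(9, 12) = 3, and 4 - 6 = -2 is NOT divisible by 3.
    ⇒ system is inconsistent (no integer solution).

No solution (the system is inconsistent).


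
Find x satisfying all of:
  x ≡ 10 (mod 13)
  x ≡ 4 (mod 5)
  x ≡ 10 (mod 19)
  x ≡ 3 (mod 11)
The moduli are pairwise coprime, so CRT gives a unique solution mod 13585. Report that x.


Product of moduli M = 13 · 5 · 19 · 11 = 13585.
Merge one congruence at a time:
  Start: x ≡ 10 (mod 13).
  Combine with x ≡ 4 (mod 5); new modulus lcm = 65.
    Write x = 10 + 13·t and substitute into x ≡ 4 (mod 5): 13·t ≡ 4 − 10 = -6 (mod 5).
    Reduce coefficients mod 5: 3·t ≡ 4 (mod 5).
    The inverse of 3 mod 5 is 2 (since 3·2 = 6 = 1·5 + 1), so t ≡ 2·4 = 8 ≡ 3 (mod 5).
    Then x = 10 + 13·3 = 49, valid modulo lcm(13, 5) = 65: x ≡ 49 (mod 65).
  Combine with x ≡ 10 (mod 19); new modulus lcm = 1235.
    Write x = 49 + 65·t and substitute into x ≡ 10 (mod 19): 65·t ≡ 10 − 49 = -39 (mod 19).
    Reduce coefficients mod 19: 8·t ≡ 18 (mod 19).
    The inverse of 8 mod 19 is 12 (since 8·12 = 96 = 5·19 + 1), so t ≡ 12·18 = 216 ≡ 7 (mod 19).
    Then x = 49 + 65·7 = 504, valid modulo lcm(65, 19) = 1235: x ≡ 504 (mod 1235).
  Combine with x ≡ 3 (mod 11); new modulus lcm = 13585.
    Write x = 504 + 1235·t and substitute into x ≡ 3 (mod 11): 1235·t ≡ 3 − 504 = -501 (mod 11).
    Reduce coefficients mod 11: 3·t ≡ 5 (mod 11).
    The inverse of 3 mod 11 is 4 (since 3·4 = 12 = 1·11 + 1), so t ≡ 4·5 = 20 ≡ 9 (mod 11).
    Then x = 504 + 1235·9 = 11619, valid modulo lcm(1235, 11) = 13585: x ≡ 11619 (mod 13585).
Verify against each original: 11619 mod 13 = 10, 11619 mod 5 = 4, 11619 mod 19 = 10, 11619 mod 11 = 3.

x ≡ 11619 (mod 13585).


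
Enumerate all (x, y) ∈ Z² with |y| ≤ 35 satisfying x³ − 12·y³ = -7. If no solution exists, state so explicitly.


The equation is x³ - 12y³ = -7. For fixed y, x³ = 12·y³ − 7, so a solution requires the RHS to be a perfect cube.
Strategy: iterate y from -35 to 35, compute RHS = 12·y³ − 7, and check whether it is a (positive or negative) perfect cube.
Check small values of y:
  y = 0: RHS = -7 is not a perfect cube.
  y = 1: RHS = 5 is not a perfect cube.
  y = -1: RHS = -19 is not a perfect cube.
  y = 2: RHS = 89 is not a perfect cube.
  y = -2: RHS = -103 is not a perfect cube.
  y = 3: RHS = 317 is not a perfect cube.
  y = -3: RHS = -331 is not a perfect cube.
Continuing the search up to |y| = 35 finds no solutions either.
No (x, y) in the scanned range satisfies the equation.

No integer solutions with |y| ≤ 35.


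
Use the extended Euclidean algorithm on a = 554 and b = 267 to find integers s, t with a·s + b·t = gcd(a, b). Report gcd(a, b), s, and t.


Euclidean algorithm on (554, 267) — divide until remainder is 0:
  554 = 2 · 267 + 20
  267 = 13 · 20 + 7
  20 = 2 · 7 + 6
  7 = 1 · 6 + 1
  6 = 6 · 1 + 0
gcd(554, 267) = 1.
Track Bezout coefficients alongside the remainders: start with r₀ = 554 = a·1 + b·0 (s = 1, t = 0) and r₁ = 267 = a·0 + b·1 (s = 0, t = 1); each new remainder r_{k+1} = r_{k-1} − q_k·r_k inherits s_{k+1} = s_{k-1} − q_k·s_k, t_{k+1} = t_{k-1} − q_k·t_k, so r_k = a·s_k + b·t_k at every step:
  q = 2: r = 20, s = 1 − 2·0 = 1, t = 0 − 2·1 = -2  (check: 554·1 + 267·(-2) = 20)
  q = 13: r = 7, s = 0 − 13·1 = -13, t = 1 − 13·(-2) = 27  (check: 554·(-13) + 267·27 = 7)
  q = 2: r = 6, s = 1 − 2·(-13) = 27, t = -2 − 2·27 = -56  (check: 554·27 + 267·(-56) = 6)
  q = 1: r = 1, s = -13 − 1·27 = -40, t = 27 − 1·(-56) = 83  (check: 554·(-40) + 267·83 = 1)
The row with r = 1 (the gcd) gives the Bezout coefficients s = -40, t = 83.
Result: 554 · (-40) + 267 · (83) = 1.

gcd(554, 267) = 1; s = -40, t = 83 (check: 554·(-40) + 267·83 = 1).


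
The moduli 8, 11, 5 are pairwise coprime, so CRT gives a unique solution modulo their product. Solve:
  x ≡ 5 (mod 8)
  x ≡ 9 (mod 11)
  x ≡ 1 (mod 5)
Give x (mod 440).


Moduli 8, 11, 5 are pairwise coprime; by CRT there is a unique solution modulo M = 8 · 11 · 5 = 440.
Solve pairwise, accumulating the modulus:
  Start with x ≡ 5 (mod 8).
  Combine with x ≡ 9 (mod 11): since gcd(8, 11) = 1, we get a unique residue mod 88.
    Write x = 5 + 8·t and substitute into x ≡ 9 (mod 11): 8·t ≡ 9 − 5 = 4 (mod 11).
    The inverse of 8 mod 11 is 7 (since 8·7 = 56 = 5·11 + 1), so t ≡ 7·4 = 28 ≡ 6 (mod 11).
    Then x = 5 + 8·6 = 53, valid modulo lcm(8, 11) = 88: x ≡ 53 (mod 88).
  Combine with x ≡ 1 (mod 5): since gcd(88, 5) = 1, we get a unique residue mod 440.
    Write x = 53 + 88·t and substitute into x ≡ 1 (mod 5): 88·t ≡ 1 − 53 = -52 (mod 5).
    Reduce coefficients mod 5: 3·t ≡ 3 (mod 5).
    The inverse of 3 mod 5 is 2 (since 3·2 = 6 = 1·5 + 1), so t ≡ 2·3 = 6 ≡ 1 (mod 5).
    Then x = 53 + 88·1 = 141, valid modulo lcm(88, 5) = 440: x ≡ 141 (mod 440).
Verify: 141 mod 8 = 5 ✓, 141 mod 11 = 9 ✓, 141 mod 5 = 1 ✓.

x ≡ 141 (mod 440).


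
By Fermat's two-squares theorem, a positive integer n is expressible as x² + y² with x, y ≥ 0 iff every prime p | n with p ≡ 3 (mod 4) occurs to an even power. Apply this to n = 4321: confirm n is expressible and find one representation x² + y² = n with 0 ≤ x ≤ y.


Step 1: Factor n = 4321 = 29 · 149.
Step 2: Check the mod-4 condition on each prime factor: 29 ≡ 1 (mod 4), exponent 1; 149 ≡ 1 (mod 4), exponent 1.
All primes ≡ 3 (mod 4) appear to even exponent (or don't appear), so by the two-squares theorem n IS expressible as a sum of two squares.
Step 3: Build a representation. Here n = 29 · 149 is a product of primes ≡ 1 (mod 4). Each prime p ≡ 1 (mod 4) is itself a sum of two squares; find a² by testing p − a² for a perfect square:
  29: 29 − 1² = 28, 29 − 2² = 25 = 5² ⇒ 29 = 2² + 5².
  149: 149 − 1² = 148, 149 − 2² = 145, 149 − 3² = 140, 149 − 4² = 133, 149 − 5² = 124, 149 − 6² = 113, 149 − 7² = 100 = 10² ⇒ 149 = 7² + 10².
  Combine using the Brahmagupta–Fibonacci identity (a² + b²)(c² + d²) = (ac − bd)² + (ad + bc)² = (ac + bd)² + (ad − bc)²:
  29 · 149 = 4321: from (2² + 5²)(7² + 10²), take (2·7 − 5·10, 2·10 + 5·7) = (14 − 50, 20 + 35) = (-36, 55); dropping signs (only squares matter) gives (36, 55); check 36² + 55² = 1296 + 3025 = 4321 ✓.
Step 4: Order so x ≤ y and verify: 36² + 55² = 1296 + 3025 = 4321 = n. ✓

n = 4321 = 36² + 55² (one valid representation with x ≤ y).


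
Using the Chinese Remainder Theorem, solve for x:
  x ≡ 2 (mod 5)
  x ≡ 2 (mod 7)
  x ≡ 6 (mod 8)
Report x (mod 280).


Moduli 5, 7, 8 are pairwise coprime; by CRT there is a unique solution modulo M = 5 · 7 · 8 = 280.
Solve pairwise, accumulating the modulus:
  Start with x ≡ 2 (mod 5).
  Combine with x ≡ 2 (mod 7): since gcd(5, 7) = 1, we get a unique residue mod 35.
    Write x = 2 + 5·t and substitute into x ≡ 2 (mod 7): 5·t ≡ 2 − 2 = 0 (mod 7).
    The inverse of 5 mod 7 is 3 (since 5·3 = 15 = 2·7 + 1), so t ≡ 3·0 = 0 ≡ 0 (mod 7).
    Then x = 2 + 5·0 = 2, valid modulo lcm(5, 7) = 35: x ≡ 2 (mod 35).
  Combine with x ≡ 6 (mod 8): since gcd(35, 8) = 1, we get a unique residue mod 280.
    Write x = 2 + 35·t and substitute into x ≡ 6 (mod 8): 35·t ≡ 6 − 2 = 4 (mod 8).
    Reduce coefficients mod 8: 3·t ≡ 4 (mod 8).
    The inverse of 3 mod 8 is 3 (since 3·3 = 9 = 1·8 + 1), so t ≡ 3·4 = 12 ≡ 4 (mod 8).
    Then x = 2 + 35·4 = 142, valid modulo lcm(35, 8) = 280: x ≡ 142 (mod 280).
Verify: 142 mod 5 = 2 ✓, 142 mod 7 = 2 ✓, 142 mod 8 = 6 ✓.

x ≡ 142 (mod 280).


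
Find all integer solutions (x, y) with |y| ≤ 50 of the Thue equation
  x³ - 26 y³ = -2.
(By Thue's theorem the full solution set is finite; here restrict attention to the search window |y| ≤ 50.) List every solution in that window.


The equation is x³ - 26y³ = -2. For fixed y, x³ = 26·y³ − 2, so a solution requires the RHS to be a perfect cube.
Strategy: iterate y from -50 to 50, compute RHS = 26·y³ − 2, and check whether it is a (positive or negative) perfect cube.
Check small values of y:
  y = 0: RHS = -2 is not a perfect cube.
  y = 1: RHS = 24 is not a perfect cube.
  y = -1: RHS = -28 is not a perfect cube.
  y = 2: RHS = 206 is not a perfect cube.
  y = -2: RHS = -210 is not a perfect cube.
  y = 3: RHS = 700 is not a perfect cube.
  y = -3: RHS = -704 is not a perfect cube.
Continuing the search up to |y| = 50 finds no solutions either.
No (x, y) in the scanned range satisfies the equation.

No integer solutions with |y| ≤ 50.


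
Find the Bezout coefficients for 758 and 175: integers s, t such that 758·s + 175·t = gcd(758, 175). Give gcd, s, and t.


Euclidean algorithm on (758, 175) — divide until remainder is 0:
  758 = 4 · 175 + 58
  175 = 3 · 58 + 1
  58 = 58 · 1 + 0
gcd(758, 175) = 1.
Track Bezout coefficients alongside the remainders: start with r₀ = 758 = a·1 + b·0 (s = 1, t = 0) and r₁ = 175 = a·0 + b·1 (s = 0, t = 1); each new remainder r_{k+1} = r_{k-1} − q_k·r_k inherits s_{k+1} = s_{k-1} − q_k·s_k, t_{k+1} = t_{k-1} − q_k·t_k, so r_k = a·s_k + b·t_k at every step:
  q = 4: r = 58, s = 1 − 4·0 = 1, t = 0 − 4·1 = -4  (check: 758·1 + 175·(-4) = 58)
  q = 3: r = 1, s = 0 − 3·1 = -3, t = 1 − 3·(-4) = 13  (check: 758·(-3) + 175·13 = 1)
The row with r = 1 (the gcd) gives the Bezout coefficients s = -3, t = 13.
Result: 758 · (-3) + 175 · (13) = 1.

gcd(758, 175) = 1; s = -3, t = 13 (check: 758·(-3) + 175·13 = 1).


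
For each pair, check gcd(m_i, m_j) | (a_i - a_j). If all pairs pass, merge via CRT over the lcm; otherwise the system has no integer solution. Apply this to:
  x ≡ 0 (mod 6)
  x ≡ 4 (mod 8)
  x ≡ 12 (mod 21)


Moduli 6, 8, 21 are not pairwise coprime, so CRT works modulo lcm(m_i) when all pairwise compatibility conditions hold.
Pairwise compatibility: gcd(m_i, m_j) must divide a_i - a_j for every pair.
Merge one congruence at a time:
  Start: x ≡ 0 (mod 6).
  Combine with x ≡ 4 (mod 8): gcd(6, 8) = 2; 4 - 0 = 4, which IS divisible by 2, so compatible.
    Write x = 0 + 6·t and substitute into x ≡ 4 (mod 8): 6·t ≡ 4 − 0 = 4 (mod 8).
    Divide the congruence (and modulus) by g = 2: 3·t ≡ 2 (mod 4).
    The inverse of 3 mod 4 is 3 (since 3·3 = 9 = 2·4 + 1), so t ≡ 3·2 = 6 ≡ 2 (mod 4).
    Then x = 0 + 6·2 = 12, valid modulo lcm(6, 8) = 24: x ≡ 12 (mod 24).
  Combine with x ≡ 12 (mod 21): gcd(24, 21) = 3; 12 - 12 = 0, which IS divisible by 3, so compatible.
    Write x = 12 + 24·t and substitute into x ≡ 12 (mod 21): 24·t ≡ 12 − 12 = 0 (mod 21).
    Divide the congruence (and modulus) by g = 3: 8·t ≡ 0 (mod 7).
    Reduce coefficients mod 7: 1·t ≡ 0 (mod 7).
    So t ≡ 0 (mod 7).
    Then x = 12 + 24·0 = 12, valid modulo lcm(24, 21) = 168: x ≡ 12 (mod 168).
Verify: 12 mod 6 = 0, 12 mod 8 = 4, 12 mod 21 = 12.

x ≡ 12 (mod 168).


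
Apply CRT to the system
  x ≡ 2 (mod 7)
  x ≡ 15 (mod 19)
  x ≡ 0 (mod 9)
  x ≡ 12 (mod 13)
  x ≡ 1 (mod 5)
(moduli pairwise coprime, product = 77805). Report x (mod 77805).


Product of moduli M = 7 · 19 · 9 · 13 · 5 = 77805.
Merge one congruence at a time:
  Start: x ≡ 2 (mod 7).
  Combine with x ≡ 15 (mod 19); new modulus lcm = 133.
    Write x = 2 + 7·t and substitute into x ≡ 15 (mod 19): 7·t ≡ 15 − 2 = 13 (mod 19).
    The inverse of 7 mod 19 is 11 (since 7·11 = 77 = 4·19 + 1), so t ≡ 11·13 = 143 ≡ 10 (mod 19).
    Then x = 2 + 7·10 = 72, valid modulo lcm(7, 19) = 133: x ≡ 72 (mod 133).
  Combine with x ≡ 0 (mod 9); new modulus lcm = 1197.
    Write x = 72 + 133·t and substitute into x ≡ 0 (mod 9): 133·t ≡ 0 − 72 = -72 (mod 9).
    Reduce coefficients mod 9: 7·t ≡ 0 (mod 9).
    The inverse of 7 mod 9 is 4 (since 7·4 = 28 = 3·9 + 1), so t ≡ 4·0 = 0 ≡ 0 (mod 9).
    Then x = 72 + 133·0 = 72, valid modulo lcm(133, 9) = 1197: x ≡ 72 (mod 1197).
  Combine with x ≡ 12 (mod 13); new modulus lcm = 15561.
    Write x = 72 + 1197·t and substitute into x ≡ 12 (mod 13): 1197·t ≡ 12 − 72 = -60 (mod 13).
    Reduce coefficients mod 13: 1·t ≡ 5 (mod 13).
    So t ≡ 5 (mod 13).
    Then x = 72 + 1197·5 = 6057, valid modulo lcm(1197, 13) = 15561: x ≡ 6057 (mod 15561).
  Combine with x ≡ 1 (mod 5); new modulus lcm = 77805.
    Write x = 6057 + 15561·t and substitute into x ≡ 1 (mod 5): 15561·t ≡ 1 − 6057 = -6056 (mod 5).
    Reduce coefficients mod 5: 1·t ≡ 4 (mod 5).
    So t ≡ 4 (mod 5).
    Then x = 6057 + 15561·4 = 68301, valid modulo lcm(15561, 5) = 77805: x ≡ 68301 (mod 77805).
Verify against each original: 68301 mod 7 = 2, 68301 mod 19 = 15, 68301 mod 9 = 0, 68301 mod 13 = 12, 68301 mod 5 = 1.

x ≡ 68301 (mod 77805).


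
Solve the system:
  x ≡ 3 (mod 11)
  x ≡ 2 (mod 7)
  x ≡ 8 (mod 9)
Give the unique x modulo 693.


Moduli 11, 7, 9 are pairwise coprime; by CRT there is a unique solution modulo M = 11 · 7 · 9 = 693.
Solve pairwise, accumulating the modulus:
  Start with x ≡ 3 (mod 11).
  Combine with x ≡ 2 (mod 7): since gcd(11, 7) = 1, we get a unique residue mod 77.
    Write x = 3 + 11·t and substitute into x ≡ 2 (mod 7): 11·t ≡ 2 − 3 = -1 (mod 7).
    Reduce coefficients mod 7: 4·t ≡ 6 (mod 7).
    The inverse of 4 mod 7 is 2 (since 4·2 = 8 = 1·7 + 1), so t ≡ 2·6 = 12 ≡ 5 (mod 7).
    Then x = 3 + 11·5 = 58, valid modulo lcm(11, 7) = 77: x ≡ 58 (mod 77).
  Combine with x ≡ 8 (mod 9): since gcd(77, 9) = 1, we get a unique residue mod 693.
    Write x = 58 + 77·t and substitute into x ≡ 8 (mod 9): 77·t ≡ 8 − 58 = -50 (mod 9).
    Reduce coefficients mod 9: 5·t ≡ 4 (mod 9).
    The inverse of 5 mod 9 is 2 (since 5·2 = 10 = 1·9 + 1), so t ≡ 2·4 = 8 ≡ 8 (mod 9).
    Then x = 58 + 77·8 = 674, valid modulo lcm(77, 9) = 693: x ≡ 674 (mod 693).
Verify: 674 mod 11 = 3 ✓, 674 mod 7 = 2 ✓, 674 mod 9 = 8 ✓.

x ≡ 674 (mod 693).


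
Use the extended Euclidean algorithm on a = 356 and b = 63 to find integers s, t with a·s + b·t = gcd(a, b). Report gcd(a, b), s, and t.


Euclidean algorithm on (356, 63) — divide until remainder is 0:
  356 = 5 · 63 + 41
  63 = 1 · 41 + 22
  41 = 1 · 22 + 19
  22 = 1 · 19 + 3
  19 = 6 · 3 + 1
  3 = 3 · 1 + 0
gcd(356, 63) = 1.
Track Bezout coefficients alongside the remainders: start with r₀ = 356 = a·1 + b·0 (s = 1, t = 0) and r₁ = 63 = a·0 + b·1 (s = 0, t = 1); each new remainder r_{k+1} = r_{k-1} − q_k·r_k inherits s_{k+1} = s_{k-1} − q_k·s_k, t_{k+1} = t_{k-1} − q_k·t_k, so r_k = a·s_k + b·t_k at every step:
  q = 5: r = 41, s = 1 − 5·0 = 1, t = 0 − 5·1 = -5  (check: 356·1 + 63·(-5) = 41)
  q = 1: r = 22, s = 0 − 1·1 = -1, t = 1 − 1·(-5) = 6  (check: 356·(-1) + 63·6 = 22)
  q = 1: r = 19, s = 1 − 1·(-1) = 2, t = -5 − 1·6 = -11  (check: 356·2 + 63·(-11) = 19)
  q = 1: r = 3, s = -1 − 1·2 = -3, t = 6 − 1·(-11) = 17  (check: 356·(-3) + 63·17 = 3)
  q = 6: r = 1, s = 2 − 6·(-3) = 20, t = -11 − 6·17 = -113  (check: 356·20 + 63·(-113) = 1)
The row with r = 1 (the gcd) gives the Bezout coefficients s = 20, t = -113.
Result: 356 · (20) + 63 · (-113) = 1.

gcd(356, 63) = 1; s = 20, t = -113 (check: 356·20 + 63·(-113) = 1).


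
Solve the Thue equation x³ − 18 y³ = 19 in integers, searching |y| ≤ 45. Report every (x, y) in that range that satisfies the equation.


The equation is x³ - 18y³ = 19. For fixed y, x³ = 18·y³ + 19, so a solution requires the RHS to be a perfect cube.
Strategy: iterate y from -45 to 45, compute RHS = 18·y³ + 19, and check whether it is a (positive or negative) perfect cube.
Check small values of y:
  y = 0: RHS = 19 is not a perfect cube.
  y = 1: RHS = 37 is not a perfect cube.
  y = -1: RHS = 1 = (1)³ ⇒ x = 1 works.
  y = 2: RHS = 163 is not a perfect cube.
  y = -2: RHS = -125 = (-5)³ ⇒ x = -5 works.
  y = 3: RHS = 505 is not a perfect cube.
  y = -3: RHS = -467 is not a perfect cube.
Continuing the search up to |y| = 45 finds no further solutions beyond those listed.
Collected solutions: (1, -1), (-5, -2).

Solutions (with |y| ≤ 45): (1, -1), (-5, -2).


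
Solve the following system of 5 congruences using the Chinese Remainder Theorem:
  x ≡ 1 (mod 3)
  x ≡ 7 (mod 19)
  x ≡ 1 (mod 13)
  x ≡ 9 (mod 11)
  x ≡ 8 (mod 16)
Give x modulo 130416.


Product of moduli M = 3 · 19 · 13 · 11 · 16 = 130416.
Merge one congruence at a time:
  Start: x ≡ 1 (mod 3).
  Combine with x ≡ 7 (mod 19); new modulus lcm = 57.
    Write x = 1 + 3·t and substitute into x ≡ 7 (mod 19): 3·t ≡ 7 − 1 = 6 (mod 19).
    The inverse of 3 mod 19 is 13 (since 3·13 = 39 = 2·19 + 1), so t ≡ 13·6 = 78 ≡ 2 (mod 19).
    Then x = 1 + 3·2 = 7, valid modulo lcm(3, 19) = 57: x ≡ 7 (mod 57).
  Combine with x ≡ 1 (mod 13); new modulus lcm = 741.
    Write x = 7 + 57·t and substitute into x ≡ 1 (mod 13): 57·t ≡ 1 − 7 = -6 (mod 13).
    Reduce coefficients mod 13: 5·t ≡ 7 (mod 13).
    The inverse of 5 mod 13 is 8 (since 5·8 = 40 = 3·13 + 1), so t ≡ 8·7 = 56 ≡ 4 (mod 13).
    Then x = 7 + 57·4 = 235, valid modulo lcm(57, 13) = 741: x ≡ 235 (mod 741).
  Combine with x ≡ 9 (mod 11); new modulus lcm = 8151.
    Write x = 235 + 741·t and substitute into x ≡ 9 (mod 11): 741·t ≡ 9 − 235 = -226 (mod 11).
    Reduce coefficients mod 11: 4·t ≡ 5 (mod 11).
    The inverse of 4 mod 11 is 3 (since 4·3 = 12 = 1·11 + 1), so t ≡ 3·5 = 15 ≡ 4 (mod 11).
    Then x = 235 + 741·4 = 3199, valid modulo lcm(741, 11) = 8151: x ≡ 3199 (mod 8151).
  Combine with x ≡ 8 (mod 16); new modulus lcm = 130416.
    Write x = 3199 + 8151·t and substitute into x ≡ 8 (mod 16): 8151·t ≡ 8 − 3199 = -3191 (mod 16).
    Reduce coefficients mod 16: 7·t ≡ 9 (mod 16).
    The inverse of 7 mod 16 is 7 (since 7·7 = 49 = 3·16 + 1), so t ≡ 7·9 = 63 ≡ 15 (mod 16).
    Then x = 3199 + 8151·15 = 125464, valid modulo lcm(8151, 16) = 130416: x ≡ 125464 (mod 130416).
Verify against each original: 125464 mod 3 = 1, 125464 mod 19 = 7, 125464 mod 13 = 1, 125464 mod 11 = 9, 125464 mod 16 = 8.

x ≡ 125464 (mod 130416).


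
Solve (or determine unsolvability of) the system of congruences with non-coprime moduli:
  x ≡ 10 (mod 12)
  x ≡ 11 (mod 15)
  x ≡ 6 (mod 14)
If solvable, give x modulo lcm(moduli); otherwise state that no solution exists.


Moduli 12, 15, 14 are not pairwise coprime, so CRT works modulo lcm(m_i) when all pairwise compatibility conditions hold.
Pairwise compatibility: gcd(m_i, m_j) must divide a_i - a_j for every pair.
Merge one congruence at a time:
  Start: x ≡ 10 (mod 12).
  Combine with x ≡ 11 (mod 15): gcd(12, 15) = 3, and 11 - 10 = 1 is NOT divisible by 3.
    ⇒ system is inconsistent (no integer solution).

No solution (the system is inconsistent).


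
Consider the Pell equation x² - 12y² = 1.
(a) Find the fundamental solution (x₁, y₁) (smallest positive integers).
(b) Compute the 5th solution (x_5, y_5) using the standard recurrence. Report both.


Step 1: Find the fundamental solution (x₁, y₁) of x² - 12y² = 1.
  Expand √12 as a continued fraction. a₀ = ⌊√12⌋ = 3; iterate m_{k+1} = d_k·a_k − m_k, d_{k+1} = (12 − m_{k+1}²)/d_k, a_{k+1} = ⌊(a₀ + m_{k+1})/d_{k+1}⌋ (starting m₀ = 0, d₀ = 1), with convergents p_k = a_k·p_{k-1} + p_{k-2}, q_k = a_k·q_{k-1} + q_{k-2} (p₋₁ = 1, q₋₁ = 0):
  k = 0: a₀ = 3; p₀/q₀ = 3/1; p₀² − 12·q₀² = 9 − 12 = -3.
  k = 1: m = 3, d = 3, a = ⌊(3 + 3)/3⌋ = 2; p/q = (2·3 + 1)/(2·1 + 0) = 7/2; p² − 12·q² = 49 − 48 = 1.
  The first convergent with p² − 12·q² = 1 gives the fundamental solution (x₁, y₁) = (7, 2).
Step 2: Apply the recurrence (x_{n+1}, y_{n+1}) = (x₁x_n + 12y₁y_n, x₁y_n + y₁x_n) repeatedly.
  From (x_1, y_1) = (7, 2): x_2 = 7·7 + 12·2·2 = 97; y_2 = 7·2 + 2·7 = 28.
  From (x_2, y_2) = (97, 28): x_3 = 7·97 + 12·2·28 = 1351; y_3 = 7·28 + 2·97 = 390.
  From (x_3, y_3) = (1351, 390): x_4 = 7·1351 + 12·2·390 = 18817; y_4 = 7·390 + 2·1351 = 5432.
  From (x_4, y_4) = (18817, 5432): x_5 = 7·18817 + 12·2·5432 = 262087; y_5 = 7·5432 + 2·18817 = 75658.
Step 3: Verify x_5² - 12·y_5² = 68689595569 - 68689595568 = 1 (should be 1). ✓

(x_1, y_1) = (7, 2); (x_5, y_5) = (262087, 75658).


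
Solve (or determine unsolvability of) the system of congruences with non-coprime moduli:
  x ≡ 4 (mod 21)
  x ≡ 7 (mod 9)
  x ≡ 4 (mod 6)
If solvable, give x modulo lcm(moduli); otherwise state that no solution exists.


Moduli 21, 9, 6 are not pairwise coprime, so CRT works modulo lcm(m_i) when all pairwise compatibility conditions hold.
Pairwise compatibility: gcd(m_i, m_j) must divide a_i - a_j for every pair.
Merge one congruence at a time:
  Start: x ≡ 4 (mod 21).
  Combine with x ≡ 7 (mod 9): gcd(21, 9) = 3; 7 - 4 = 3, which IS divisible by 3, so compatible.
    Write x = 4 + 21·t and substitute into x ≡ 7 (mod 9): 21·t ≡ 7 − 4 = 3 (mod 9).
    Divide the congruence (and modulus) by g = 3: 7·t ≡ 1 (mod 3).
    Reduce coefficients mod 3: 1·t ≡ 1 (mod 3).
    So t ≡ 1 (mod 3).
    Then x = 4 + 21·1 = 25, valid modulo lcm(21, 9) = 63: x ≡ 25 (mod 63).
  Combine with x ≡ 4 (mod 6): gcd(63, 6) = 3; 4 - 25 = -21, which IS divisible by 3, so compatible.
    Write x = 25 + 63·t and substitute into x ≡ 4 (mod 6): 63·t ≡ 4 − 25 = -21 (mod 6).
    Divide the congruence (and modulus) by g = 3: 21·t ≡ -7 (mod 2).
    Reduce coefficients mod 2: 1·t ≡ 1 (mod 2).
    So t ≡ 1 (mod 2).
    Then x = 25 + 63·1 = 88, valid modulo lcm(63, 6) = 126: x ≡ 88 (mod 126).
Verify: 88 mod 21 = 4, 88 mod 9 = 7, 88 mod 6 = 4.

x ≡ 88 (mod 126).


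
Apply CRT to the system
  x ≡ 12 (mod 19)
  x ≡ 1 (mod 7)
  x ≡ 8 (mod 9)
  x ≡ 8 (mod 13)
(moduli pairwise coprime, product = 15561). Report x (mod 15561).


Product of moduli M = 19 · 7 · 9 · 13 = 15561.
Merge one congruence at a time:
  Start: x ≡ 12 (mod 19).
  Combine with x ≡ 1 (mod 7); new modulus lcm = 133.
    Write x = 12 + 19·t and substitute into x ≡ 1 (mod 7): 19·t ≡ 1 − 12 = -11 (mod 7).
    Reduce coefficients mod 7: 5·t ≡ 3 (mod 7).
    The inverse of 5 mod 7 is 3 (since 5·3 = 15 = 2·7 + 1), so t ≡ 3·3 = 9 ≡ 2 (mod 7).
    Then x = 12 + 19·2 = 50, valid modulo lcm(19, 7) = 133: x ≡ 50 (mod 133).
  Combine with x ≡ 8 (mod 9); new modulus lcm = 1197.
    Write x = 50 + 133·t and substitute into x ≡ 8 (mod 9): 133·t ≡ 8 − 50 = -42 (mod 9).
    Reduce coefficients mod 9: 7·t ≡ 3 (mod 9).
    The inverse of 7 mod 9 is 4 (since 7·4 = 28 = 3·9 + 1), so t ≡ 4·3 = 12 ≡ 3 (mod 9).
    Then x = 50 + 133·3 = 449, valid modulo lcm(133, 9) = 1197: x ≡ 449 (mod 1197).
  Combine with x ≡ 8 (mod 13); new modulus lcm = 15561.
    Write x = 449 + 1197·t and substitute into x ≡ 8 (mod 13): 1197·t ≡ 8 − 449 = -441 (mod 13).
    Reduce coefficients mod 13: 1·t ≡ 1 (mod 13).
    So t ≡ 1 (mod 13).
    Then x = 449 + 1197·1 = 1646, valid modulo lcm(1197, 13) = 15561: x ≡ 1646 (mod 15561).
Verify against each original: 1646 mod 19 = 12, 1646 mod 7 = 1, 1646 mod 9 = 8, 1646 mod 13 = 8.

x ≡ 1646 (mod 15561).


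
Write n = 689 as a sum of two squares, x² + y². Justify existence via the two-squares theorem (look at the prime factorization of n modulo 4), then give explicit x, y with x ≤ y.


Step 1: Factor n = 689 = 13 · 53.
Step 2: Check the mod-4 condition on each prime factor: 13 ≡ 1 (mod 4), exponent 1; 53 ≡ 1 (mod 4), exponent 1.
All primes ≡ 3 (mod 4) appear to even exponent (or don't appear), so by the two-squares theorem n IS expressible as a sum of two squares.
Step 3: Build a representation. Here n = 13 · 53 is a product of primes ≡ 1 (mod 4). Each prime p ≡ 1 (mod 4) is itself a sum of two squares; find a² by testing p − a² for a perfect square:
  13: 13 − 1² = 12, 13 − 2² = 9 = 3² ⇒ 13 = 2² + 3².
  53: 53 − 1² = 52, 53 − 2² = 49 = 7² ⇒ 53 = 2² + 7².
  Combine using the Brahmagupta–Fibonacci identity (a² + b²)(c² + d²) = (ac − bd)² + (ad + bc)² = (ac + bd)² + (ad − bc)²:
  13 · 53 = 689: from (2² + 3²)(2² + 7²), take (2·2 − 3·7, 2·7 + 3·2) = (4 − 21, 14 + 6) = (-17, 20); dropping signs (only squares matter) gives (17, 20); check 17² + 20² = 289 + 400 = 689 ✓.
Step 4: Order so x ≤ y and verify: 17² + 20² = 289 + 400 = 689 = n. ✓

n = 689 = 17² + 20² (one valid representation with x ≤ y).


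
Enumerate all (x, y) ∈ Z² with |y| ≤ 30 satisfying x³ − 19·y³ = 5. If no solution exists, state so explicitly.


The equation is x³ - 19y³ = 5. For fixed y, x³ = 19·y³ + 5, so a solution requires the RHS to be a perfect cube.
Strategy: iterate y from -30 to 30, compute RHS = 19·y³ + 5, and check whether it is a (positive or negative) perfect cube.
Check small values of y:
  y = 0: RHS = 5 is not a perfect cube.
  y = 1: RHS = 24 is not a perfect cube.
  y = -1: RHS = -14 is not a perfect cube.
  y = 2: RHS = 157 is not a perfect cube.
  y = -2: RHS = -147 is not a perfect cube.
  y = 3: RHS = 518 is not a perfect cube.
  y = -3: RHS = -508 is not a perfect cube.
Continuing the search up to |y| = 30 finds no solutions either.
No (x, y) in the scanned range satisfies the equation.

No integer solutions with |y| ≤ 30.


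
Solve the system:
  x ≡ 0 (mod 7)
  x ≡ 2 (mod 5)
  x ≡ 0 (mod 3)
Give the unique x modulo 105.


Moduli 7, 5, 3 are pairwise coprime; by CRT there is a unique solution modulo M = 7 · 5 · 3 = 105.
Solve pairwise, accumulating the modulus:
  Start with x ≡ 0 (mod 7).
  Combine with x ≡ 2 (mod 5): since gcd(7, 5) = 1, we get a unique residue mod 35.
    Write x = 0 + 7·t and substitute into x ≡ 2 (mod 5): 7·t ≡ 2 − 0 = 2 (mod 5).
    Reduce coefficients mod 5: 2·t ≡ 2 (mod 5).
    The inverse of 2 mod 5 is 3 (since 2·3 = 6 = 1·5 + 1), so t ≡ 3·2 = 6 ≡ 1 (mod 5).
    Then x = 0 + 7·1 = 7, valid modulo lcm(7, 5) = 35: x ≡ 7 (mod 35).
  Combine with x ≡ 0 (mod 3): since gcd(35, 3) = 1, we get a unique residue mod 105.
    Write x = 7 + 35·t and substitute into x ≡ 0 (mod 3): 35·t ≡ 0 − 7 = -7 (mod 3).
    Reduce coefficients mod 3: 2·t ≡ 2 (mod 3).
    The inverse of 2 mod 3 is 2 (since 2·2 = 4 = 1·3 + 1), so t ≡ 2·2 = 4 ≡ 1 (mod 3).
    Then x = 7 + 35·1 = 42, valid modulo lcm(35, 3) = 105: x ≡ 42 (mod 105).
Verify: 42 mod 7 = 0 ✓, 42 mod 5 = 2 ✓, 42 mod 3 = 0 ✓.

x ≡ 42 (mod 105).
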